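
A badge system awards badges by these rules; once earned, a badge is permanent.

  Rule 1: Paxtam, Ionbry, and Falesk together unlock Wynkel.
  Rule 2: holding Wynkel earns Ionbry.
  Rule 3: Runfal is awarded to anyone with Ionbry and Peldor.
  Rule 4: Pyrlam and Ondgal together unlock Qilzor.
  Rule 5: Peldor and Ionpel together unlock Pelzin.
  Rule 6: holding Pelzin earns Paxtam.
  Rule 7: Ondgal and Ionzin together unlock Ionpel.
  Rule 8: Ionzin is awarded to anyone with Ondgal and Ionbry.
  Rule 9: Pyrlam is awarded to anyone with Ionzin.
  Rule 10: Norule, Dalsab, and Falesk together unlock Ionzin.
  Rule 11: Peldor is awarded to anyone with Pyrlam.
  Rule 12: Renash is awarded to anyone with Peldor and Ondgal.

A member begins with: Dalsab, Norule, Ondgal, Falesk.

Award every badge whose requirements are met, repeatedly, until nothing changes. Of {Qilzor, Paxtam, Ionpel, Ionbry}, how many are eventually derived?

With Norule, Dalsab, and Falesk, Ionzin is earned (Rule 10).
With Ondgal and Ionzin, Ionpel is earned (Rule 7).
With Ionzin, Pyrlam is earned (Rule 9).
With Pyrlam and Ondgal, Qilzor is earned (Rule 4).
With Pyrlam, Peldor is earned (Rule 11).
With Peldor and Ionpel, Pelzin is earned (Rule 5).
With Pelzin, Paxtam is earned (Rule 6).
Qilzor: reached.
Paxtam: reached.
Ionpel: reached.
Ionbry would need Wynkel (Rule 2), but Wynkel is never earned.
Reached: Qilzor, Paxtam, and Ionpel — 3 of the 4.

3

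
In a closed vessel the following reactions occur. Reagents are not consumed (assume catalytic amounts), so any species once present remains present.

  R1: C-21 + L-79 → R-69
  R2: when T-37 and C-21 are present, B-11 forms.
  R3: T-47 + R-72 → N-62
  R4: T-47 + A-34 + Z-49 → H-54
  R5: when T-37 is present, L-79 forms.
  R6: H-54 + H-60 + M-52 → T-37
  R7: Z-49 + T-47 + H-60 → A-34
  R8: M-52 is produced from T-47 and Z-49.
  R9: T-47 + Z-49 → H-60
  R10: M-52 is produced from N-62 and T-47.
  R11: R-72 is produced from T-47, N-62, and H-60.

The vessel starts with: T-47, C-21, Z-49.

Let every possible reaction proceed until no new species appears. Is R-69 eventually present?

Yes

T-47 and Z-49 present → M-52 forms (R8).
T-47 and Z-49 present → H-60 forms (R9).
Z-49, T-47, and H-60 present → A-34 forms (R7).
T-47, A-34, and Z-49 present → H-54 forms (R4).
H-54, H-60, and M-52 present → T-37 forms (R6).
T-37 present → L-79 forms (R5).
C-21 and L-79 present → R-69 forms (R1).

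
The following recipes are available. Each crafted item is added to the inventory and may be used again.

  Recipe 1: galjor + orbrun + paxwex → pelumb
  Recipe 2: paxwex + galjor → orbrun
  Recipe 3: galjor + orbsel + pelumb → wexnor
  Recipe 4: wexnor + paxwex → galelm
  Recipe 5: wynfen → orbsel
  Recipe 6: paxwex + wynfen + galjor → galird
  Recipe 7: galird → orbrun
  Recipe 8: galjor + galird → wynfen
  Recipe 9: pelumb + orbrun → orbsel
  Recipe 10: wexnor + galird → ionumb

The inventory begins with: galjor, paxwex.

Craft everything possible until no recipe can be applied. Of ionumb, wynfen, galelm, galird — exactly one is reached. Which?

paxwex + galjor → orbrun (Recipe 2).
galjor + orbrun + paxwex → pelumb (Recipe 1).
pelumb + orbrun → orbsel (Recipe 9).
galjor + orbsel + pelumb → wexnor (Recipe 3).
wexnor + paxwex → galelm (Recipe 4).
ionumb would need wexnor and galird (Recipe 10), but galird is never obtained. wynfen would need galjor and galird (Recipe 8), but galird is never obtained. galird would need paxwex, wynfen, and galjor (Recipe 6), but wynfen is never obtained.

galelm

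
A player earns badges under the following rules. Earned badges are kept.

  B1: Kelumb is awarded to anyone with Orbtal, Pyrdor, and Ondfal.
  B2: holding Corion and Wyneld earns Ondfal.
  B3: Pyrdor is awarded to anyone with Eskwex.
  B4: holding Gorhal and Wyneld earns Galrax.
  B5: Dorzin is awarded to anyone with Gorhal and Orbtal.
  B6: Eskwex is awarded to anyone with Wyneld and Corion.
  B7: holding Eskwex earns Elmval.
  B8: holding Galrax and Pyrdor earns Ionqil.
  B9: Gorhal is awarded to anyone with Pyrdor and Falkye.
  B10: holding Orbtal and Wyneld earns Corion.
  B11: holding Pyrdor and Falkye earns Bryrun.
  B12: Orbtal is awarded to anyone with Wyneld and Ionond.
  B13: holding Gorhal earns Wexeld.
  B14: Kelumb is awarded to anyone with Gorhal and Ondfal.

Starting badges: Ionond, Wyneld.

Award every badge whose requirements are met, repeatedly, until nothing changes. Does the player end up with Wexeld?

Wexeld would need Gorhal (B13), but Gorhal is never earned.

No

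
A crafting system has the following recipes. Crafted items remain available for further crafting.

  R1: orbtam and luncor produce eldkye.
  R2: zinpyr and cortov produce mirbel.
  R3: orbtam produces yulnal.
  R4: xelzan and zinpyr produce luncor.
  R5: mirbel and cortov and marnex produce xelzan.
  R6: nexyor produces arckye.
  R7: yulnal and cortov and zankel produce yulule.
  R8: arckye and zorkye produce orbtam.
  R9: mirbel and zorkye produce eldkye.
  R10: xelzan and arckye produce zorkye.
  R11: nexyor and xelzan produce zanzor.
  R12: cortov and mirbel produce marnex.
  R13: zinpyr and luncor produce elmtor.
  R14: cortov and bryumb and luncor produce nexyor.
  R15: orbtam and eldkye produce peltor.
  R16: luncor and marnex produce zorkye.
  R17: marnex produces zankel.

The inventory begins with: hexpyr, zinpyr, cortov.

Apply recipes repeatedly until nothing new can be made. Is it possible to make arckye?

arckye would need nexyor (R6), but nexyor is never obtained.

No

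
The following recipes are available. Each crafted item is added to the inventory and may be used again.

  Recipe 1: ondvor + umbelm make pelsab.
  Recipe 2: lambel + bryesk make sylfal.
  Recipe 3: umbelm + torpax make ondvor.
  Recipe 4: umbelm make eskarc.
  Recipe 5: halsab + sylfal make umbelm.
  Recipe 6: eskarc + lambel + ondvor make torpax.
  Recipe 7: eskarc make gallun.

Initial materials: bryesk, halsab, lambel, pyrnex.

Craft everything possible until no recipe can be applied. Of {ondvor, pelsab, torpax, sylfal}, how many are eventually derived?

1

Using Recipe 2, lambel and bryesk make sylfal.
ondvor would need umbelm and torpax (Recipe 3), but torpax is never obtained.
pelsab would need ondvor and umbelm (Recipe 1), but ondvor is never obtained.
torpax would need eskarc, lambel, and ondvor (Recipe 6), but ondvor is never obtained.
sylfal: reached.
Reached: sylfal — 1 of the 4.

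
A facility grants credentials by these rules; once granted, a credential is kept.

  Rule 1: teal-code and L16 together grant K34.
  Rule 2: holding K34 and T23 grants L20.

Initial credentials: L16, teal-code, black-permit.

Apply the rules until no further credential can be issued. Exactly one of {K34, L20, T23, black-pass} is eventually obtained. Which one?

Holding teal-code and L16 grants K34 (Rule 1).
No rule produces T23, and it is not given. No rule produces black-pass, and it is not given. L20 would need K34 and T23 (Rule 2), but T23 is never granted.

K34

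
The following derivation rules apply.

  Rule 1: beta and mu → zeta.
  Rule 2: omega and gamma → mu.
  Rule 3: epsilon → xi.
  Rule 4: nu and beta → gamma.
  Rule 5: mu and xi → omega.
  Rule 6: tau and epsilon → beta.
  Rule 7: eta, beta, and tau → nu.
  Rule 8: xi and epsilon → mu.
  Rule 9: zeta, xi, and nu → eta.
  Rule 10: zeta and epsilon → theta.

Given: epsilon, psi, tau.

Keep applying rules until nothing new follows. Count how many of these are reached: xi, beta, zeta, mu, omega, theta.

tau and epsilon hold, so beta follows (Rule 6).
epsilon holds, so xi follows (Rule 3).
From xi and epsilon, Rule 8 gives mu.
From mu and xi, Rule 5 gives omega.
From beta and mu, Rule 1 gives zeta.
From zeta and epsilon, Rule 10 gives theta.
xi: reached.
beta: reached.
zeta: reached.
mu: reached.
omega: reached.
theta: reached.
All 6 are reached.

6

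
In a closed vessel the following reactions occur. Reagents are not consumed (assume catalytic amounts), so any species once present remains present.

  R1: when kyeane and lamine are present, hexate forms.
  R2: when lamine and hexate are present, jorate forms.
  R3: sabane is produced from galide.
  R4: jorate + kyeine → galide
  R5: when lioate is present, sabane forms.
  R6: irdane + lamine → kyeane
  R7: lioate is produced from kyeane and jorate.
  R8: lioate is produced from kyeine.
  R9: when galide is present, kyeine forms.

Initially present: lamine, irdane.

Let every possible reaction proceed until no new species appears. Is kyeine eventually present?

No

kyeine would need galide (R9), but galide never forms.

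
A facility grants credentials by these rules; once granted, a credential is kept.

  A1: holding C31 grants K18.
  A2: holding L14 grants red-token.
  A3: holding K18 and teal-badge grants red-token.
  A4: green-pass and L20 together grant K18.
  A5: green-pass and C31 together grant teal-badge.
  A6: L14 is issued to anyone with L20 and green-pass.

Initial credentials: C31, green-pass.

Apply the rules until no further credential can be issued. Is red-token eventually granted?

Yes

Holding green-pass and C31 grants teal-badge (A5).
Holding C31 grants K18 (A1).
Holding K18 and teal-badge grants red-token (A3).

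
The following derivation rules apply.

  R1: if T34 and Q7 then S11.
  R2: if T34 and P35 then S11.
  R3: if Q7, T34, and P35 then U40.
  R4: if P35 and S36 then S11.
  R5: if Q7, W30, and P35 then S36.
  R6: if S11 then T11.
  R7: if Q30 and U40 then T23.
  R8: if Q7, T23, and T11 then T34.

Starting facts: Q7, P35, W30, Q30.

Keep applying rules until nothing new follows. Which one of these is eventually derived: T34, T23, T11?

Q7, W30, and P35 hold, so S36 follows (R5).
P35 and S36 hold, so S11 follows (R4).
S11 holds, so T11 follows (R6).
T23 would need Q30 and U40 (R7), but U40 is never established. T34 would need Q7, T23, and T11 (R8), but T23 is never established.

T11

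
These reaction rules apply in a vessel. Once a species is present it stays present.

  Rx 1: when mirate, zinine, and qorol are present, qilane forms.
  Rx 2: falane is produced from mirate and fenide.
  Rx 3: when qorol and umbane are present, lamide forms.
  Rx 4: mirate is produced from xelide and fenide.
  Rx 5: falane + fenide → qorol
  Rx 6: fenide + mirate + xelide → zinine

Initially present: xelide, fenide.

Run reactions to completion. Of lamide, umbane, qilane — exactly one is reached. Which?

xelide and fenide present → mirate forms (Rx 4).
fenide, mirate, and xelide present → zinine forms (Rx 6).
mirate and fenide present → falane forms (Rx 2).
falane and fenide present → qorol forms (Rx 5).
mirate, zinine, and qorol present → qilane forms (Rx 1).
No rule produces umbane, and it is not given. lamide would need qorol and umbane (Rx 3), but umbane never forms.

qilane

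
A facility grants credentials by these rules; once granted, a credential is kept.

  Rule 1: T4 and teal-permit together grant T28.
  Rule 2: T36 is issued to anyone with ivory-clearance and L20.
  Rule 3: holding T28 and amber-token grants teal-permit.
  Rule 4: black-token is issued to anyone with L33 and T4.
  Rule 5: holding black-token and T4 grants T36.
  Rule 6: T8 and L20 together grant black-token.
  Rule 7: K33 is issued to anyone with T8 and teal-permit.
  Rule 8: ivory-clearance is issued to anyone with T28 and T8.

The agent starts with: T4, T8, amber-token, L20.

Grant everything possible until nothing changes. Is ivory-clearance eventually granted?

No

ivory-clearance would need T28 and T8 (Rule 8), but T28 is never granted.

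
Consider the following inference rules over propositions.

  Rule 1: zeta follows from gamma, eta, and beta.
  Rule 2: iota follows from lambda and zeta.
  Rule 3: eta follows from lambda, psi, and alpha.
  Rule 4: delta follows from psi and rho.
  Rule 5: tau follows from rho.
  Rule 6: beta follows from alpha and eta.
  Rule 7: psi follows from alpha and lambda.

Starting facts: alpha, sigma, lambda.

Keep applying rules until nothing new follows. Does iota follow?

No

iota would need lambda and zeta (Rule 2), but zeta is never established.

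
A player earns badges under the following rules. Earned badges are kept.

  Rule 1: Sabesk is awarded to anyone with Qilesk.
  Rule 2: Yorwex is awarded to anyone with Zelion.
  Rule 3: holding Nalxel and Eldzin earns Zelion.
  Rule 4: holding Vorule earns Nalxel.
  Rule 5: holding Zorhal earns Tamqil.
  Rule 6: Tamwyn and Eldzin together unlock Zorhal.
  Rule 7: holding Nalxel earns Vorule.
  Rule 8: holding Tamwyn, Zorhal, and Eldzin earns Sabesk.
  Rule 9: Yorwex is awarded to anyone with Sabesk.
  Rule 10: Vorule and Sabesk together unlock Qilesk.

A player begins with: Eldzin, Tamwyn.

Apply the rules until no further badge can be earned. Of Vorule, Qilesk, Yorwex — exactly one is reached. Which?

Yorwex

With Tamwyn and Eldzin, Zorhal is earned (Rule 6).
With Tamwyn, Zorhal, and Eldzin, Sabesk is earned (Rule 8).
With Sabesk, Yorwex is earned (Rule 9).
Qilesk would need Vorule and Sabesk (Rule 10), but Vorule is never earned. Vorule would need Nalxel (Rule 7), but Nalxel is never earned.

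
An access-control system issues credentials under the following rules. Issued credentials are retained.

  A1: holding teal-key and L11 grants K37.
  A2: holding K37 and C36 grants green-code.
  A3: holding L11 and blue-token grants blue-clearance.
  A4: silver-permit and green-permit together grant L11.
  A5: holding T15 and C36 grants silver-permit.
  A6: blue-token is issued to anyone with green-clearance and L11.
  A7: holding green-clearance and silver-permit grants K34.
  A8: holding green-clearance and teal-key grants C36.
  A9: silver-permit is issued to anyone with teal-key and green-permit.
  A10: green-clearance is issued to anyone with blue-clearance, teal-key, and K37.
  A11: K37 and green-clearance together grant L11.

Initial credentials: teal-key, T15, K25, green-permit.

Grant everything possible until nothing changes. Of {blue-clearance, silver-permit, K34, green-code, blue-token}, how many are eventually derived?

Holding teal-key and green-permit grants silver-permit (A9).
blue-clearance would need L11 and blue-token (A3), but blue-token is never granted.
silver-permit: reached.
K34 would need green-clearance and silver-permit (A7), but green-clearance is never granted.
green-code would need K37 and C36 (A2), but C36 is never granted.
blue-token would need green-clearance and L11 (A6), but green-clearance is never granted.
Reached: silver-permit — 1 of the 5.

1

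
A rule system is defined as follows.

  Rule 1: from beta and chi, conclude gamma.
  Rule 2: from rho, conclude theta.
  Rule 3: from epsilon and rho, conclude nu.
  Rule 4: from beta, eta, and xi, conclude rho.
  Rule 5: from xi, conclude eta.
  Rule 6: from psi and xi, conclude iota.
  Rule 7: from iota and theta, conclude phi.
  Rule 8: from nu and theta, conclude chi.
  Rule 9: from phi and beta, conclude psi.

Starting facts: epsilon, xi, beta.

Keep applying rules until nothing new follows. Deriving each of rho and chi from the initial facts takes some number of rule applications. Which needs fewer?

rho: From xi, Rule 5 gives eta. beta, eta, and xi hold, so rho follows (Rule 4). [2 rule applications]
chi: xi holds, so eta follows (Rule 5). beta, eta, and xi hold, so rho follows (Rule 4). epsilon and rho hold, so nu follows (Rule 3). From rho, Rule 2 gives theta. From nu and theta, Rule 8 gives chi. [5 rule applications]
rho needs fewer.

rho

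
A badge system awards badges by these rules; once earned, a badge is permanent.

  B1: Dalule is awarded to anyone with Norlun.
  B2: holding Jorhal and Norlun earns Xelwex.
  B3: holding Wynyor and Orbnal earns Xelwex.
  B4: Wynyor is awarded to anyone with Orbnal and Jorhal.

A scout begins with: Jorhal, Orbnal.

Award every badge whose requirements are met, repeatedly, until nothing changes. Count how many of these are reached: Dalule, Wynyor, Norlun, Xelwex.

With Orbnal and Jorhal, Wynyor is earned (B4).
With Wynyor and Orbnal, Xelwex is earned (B3).
Dalule would need Norlun (B1), but Norlun is never earned.
Wynyor: reached.
No rule produces Norlun, and it is not given.
Xelwex: reached.
Reached: Wynyor and Xelwex — 2 of the 4.

2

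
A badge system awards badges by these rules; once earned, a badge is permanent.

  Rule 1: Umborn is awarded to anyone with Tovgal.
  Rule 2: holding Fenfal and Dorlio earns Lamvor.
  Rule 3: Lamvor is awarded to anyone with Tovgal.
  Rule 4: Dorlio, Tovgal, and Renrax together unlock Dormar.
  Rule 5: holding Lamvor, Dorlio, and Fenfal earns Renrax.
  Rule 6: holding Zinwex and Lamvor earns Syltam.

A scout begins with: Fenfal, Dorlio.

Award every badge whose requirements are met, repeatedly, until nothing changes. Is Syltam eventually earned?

Syltam would need Zinwex and Lamvor (Rule 6), but Zinwex is never earned.

No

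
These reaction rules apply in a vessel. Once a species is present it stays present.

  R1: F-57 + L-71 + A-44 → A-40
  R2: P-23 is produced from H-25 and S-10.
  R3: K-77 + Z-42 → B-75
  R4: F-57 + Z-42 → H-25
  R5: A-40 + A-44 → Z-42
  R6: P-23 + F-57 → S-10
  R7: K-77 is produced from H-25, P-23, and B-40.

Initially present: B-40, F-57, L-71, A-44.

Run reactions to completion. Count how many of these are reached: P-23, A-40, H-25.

2

F-57, L-71, and A-44 present → A-40 forms (R1).
A-40 and A-44 present → Z-42 forms (R5).
F-57 and Z-42 present → H-25 forms (R4).
P-23 would need H-25 and S-10 (R2), but S-10 never forms.
A-40: reached.
H-25: reached.
Reached: A-40 and H-25 — 2 of the 3.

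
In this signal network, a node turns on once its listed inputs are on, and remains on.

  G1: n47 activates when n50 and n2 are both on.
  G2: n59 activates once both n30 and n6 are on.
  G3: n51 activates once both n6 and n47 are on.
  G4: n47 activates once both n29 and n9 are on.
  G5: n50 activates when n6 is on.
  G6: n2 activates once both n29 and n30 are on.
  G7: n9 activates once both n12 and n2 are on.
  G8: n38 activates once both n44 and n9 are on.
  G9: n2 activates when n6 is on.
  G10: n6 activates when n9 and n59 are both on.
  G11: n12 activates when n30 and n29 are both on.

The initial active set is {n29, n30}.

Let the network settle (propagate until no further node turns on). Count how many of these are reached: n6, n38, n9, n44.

G6: n29 and n30 on → n2 on.
n30 and n29 are on, so n12 activates (G11).
G7: n12 and n2 on → n9 on.
n6 would need n9 and n59 (G10), but n59 never turns on.
n38 would need n44 and n9 (G8), but n44 never turns on.
n9: reached.
No rule produces n44, and it is not given.
Reached: n9 — 1 of the 4.

1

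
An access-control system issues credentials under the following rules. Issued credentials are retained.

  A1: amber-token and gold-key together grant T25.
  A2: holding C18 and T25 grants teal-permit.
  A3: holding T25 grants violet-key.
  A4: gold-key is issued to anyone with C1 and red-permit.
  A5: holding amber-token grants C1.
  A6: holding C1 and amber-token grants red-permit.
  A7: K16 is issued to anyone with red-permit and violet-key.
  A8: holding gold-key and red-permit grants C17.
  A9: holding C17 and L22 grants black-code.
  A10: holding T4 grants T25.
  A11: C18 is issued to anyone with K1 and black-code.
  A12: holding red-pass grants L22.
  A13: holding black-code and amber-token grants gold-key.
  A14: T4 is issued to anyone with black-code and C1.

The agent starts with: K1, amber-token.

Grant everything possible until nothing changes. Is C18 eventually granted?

C18 would need K1 and black-code (A11), but black-code is never granted.

No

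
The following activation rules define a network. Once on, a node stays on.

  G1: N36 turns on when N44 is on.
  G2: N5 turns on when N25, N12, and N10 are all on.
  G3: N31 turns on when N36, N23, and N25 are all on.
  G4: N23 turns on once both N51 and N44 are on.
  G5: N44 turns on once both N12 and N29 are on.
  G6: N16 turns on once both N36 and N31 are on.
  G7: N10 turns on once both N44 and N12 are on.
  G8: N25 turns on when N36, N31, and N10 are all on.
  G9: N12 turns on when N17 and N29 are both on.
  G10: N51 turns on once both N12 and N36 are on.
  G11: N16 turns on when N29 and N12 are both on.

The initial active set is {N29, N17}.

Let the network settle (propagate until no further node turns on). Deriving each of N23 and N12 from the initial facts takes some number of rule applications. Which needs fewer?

N12: N17 and N29 are on, so N12 turns on (G9). [1 rule application]
N23: G9: N17 and N29 on → N12 on. G5: N12 and N29 on → N44 on. G1: N44 on → N36 on. N12 and N36 are on, so N51 turns on (G10). N51 and N44 are on, so N23 turns on (G4). [5 rule applications]
N12 needs fewer.

N12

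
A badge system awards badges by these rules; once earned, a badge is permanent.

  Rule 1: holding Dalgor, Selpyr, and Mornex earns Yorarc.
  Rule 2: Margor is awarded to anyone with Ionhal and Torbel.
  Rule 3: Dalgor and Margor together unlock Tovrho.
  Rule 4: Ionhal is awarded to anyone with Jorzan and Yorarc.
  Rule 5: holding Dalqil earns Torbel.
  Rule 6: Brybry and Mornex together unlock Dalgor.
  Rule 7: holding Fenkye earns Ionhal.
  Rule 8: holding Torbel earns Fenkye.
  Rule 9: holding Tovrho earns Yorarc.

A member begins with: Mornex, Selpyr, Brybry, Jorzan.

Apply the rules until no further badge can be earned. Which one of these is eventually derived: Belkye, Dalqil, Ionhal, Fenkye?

With Brybry and Mornex, Dalgor is earned (Rule 6).
With Dalgor, Selpyr, and Mornex, Yorarc is earned (Rule 1).
With Jorzan and Yorarc, Ionhal is earned (Rule 4).
No rule produces Dalqil, and it is not given. Fenkye would need Torbel (Rule 8), but Torbel is never earned. No rule produces Belkye, and it is not given.

Ionhal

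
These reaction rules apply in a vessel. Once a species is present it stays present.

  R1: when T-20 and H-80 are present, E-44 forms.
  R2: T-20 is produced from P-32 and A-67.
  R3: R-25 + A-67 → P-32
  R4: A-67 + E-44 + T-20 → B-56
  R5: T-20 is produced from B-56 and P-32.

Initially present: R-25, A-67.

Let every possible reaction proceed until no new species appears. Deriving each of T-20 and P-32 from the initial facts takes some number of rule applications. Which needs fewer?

P-32

P-32: R-25 and A-67 present → P-32 forms (R3). [1 rule application]
T-20: R-25 and A-67 present → P-32 forms (R3). P-32 and A-67 present → T-20 forms (R2). [2 rule applications]
P-32 needs fewer.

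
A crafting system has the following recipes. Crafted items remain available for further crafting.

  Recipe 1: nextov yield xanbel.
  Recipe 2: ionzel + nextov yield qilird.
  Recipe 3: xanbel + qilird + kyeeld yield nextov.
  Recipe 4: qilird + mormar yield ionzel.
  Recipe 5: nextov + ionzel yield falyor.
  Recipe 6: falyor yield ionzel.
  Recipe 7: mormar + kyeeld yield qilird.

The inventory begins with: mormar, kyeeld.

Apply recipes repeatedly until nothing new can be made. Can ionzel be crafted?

Yes

Using Recipe 7, mormar and kyeeld make qilird.
Using Recipe 4, qilird and mormar make ionzel.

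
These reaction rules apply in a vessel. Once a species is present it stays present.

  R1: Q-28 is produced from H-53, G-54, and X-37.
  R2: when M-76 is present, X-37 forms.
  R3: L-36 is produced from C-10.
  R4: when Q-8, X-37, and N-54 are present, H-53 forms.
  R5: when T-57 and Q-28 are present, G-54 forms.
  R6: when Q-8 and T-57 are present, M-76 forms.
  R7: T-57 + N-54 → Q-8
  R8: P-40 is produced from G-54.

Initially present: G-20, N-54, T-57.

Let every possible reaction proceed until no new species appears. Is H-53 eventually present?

Yes

T-57 and N-54 present → Q-8 forms (R7).
Q-8 and T-57 present → M-76 forms (R6).
M-76 present → X-37 forms (R2).
Q-8, X-37, and N-54 present → H-53 forms (R4).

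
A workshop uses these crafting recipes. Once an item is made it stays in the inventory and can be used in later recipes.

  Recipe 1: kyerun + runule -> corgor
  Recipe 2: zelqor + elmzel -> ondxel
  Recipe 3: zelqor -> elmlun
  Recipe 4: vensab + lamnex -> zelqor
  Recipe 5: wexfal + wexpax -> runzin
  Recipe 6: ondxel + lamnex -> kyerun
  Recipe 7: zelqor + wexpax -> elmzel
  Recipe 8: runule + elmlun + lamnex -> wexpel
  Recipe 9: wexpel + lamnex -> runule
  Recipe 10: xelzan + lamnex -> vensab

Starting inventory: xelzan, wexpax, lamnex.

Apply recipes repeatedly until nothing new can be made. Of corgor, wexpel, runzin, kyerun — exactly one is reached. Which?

Using Recipe 10, xelzan and lamnex make vensab.
Using Recipe 4, vensab and lamnex make zelqor.
zelqor + wexpax -> elmzel (Recipe 7).
Using Recipe 2, zelqor and elmzel make ondxel.
Using Recipe 6, ondxel and lamnex make kyerun.
corgor would need kyerun and runule (Recipe 1), but runule is never obtained. wexpel would need runule, elmlun, and lamnex (Recipe 8), but runule is never obtained. runzin would need wexfal and wexpax (Recipe 5), but wexfal is never obtained.

kyerun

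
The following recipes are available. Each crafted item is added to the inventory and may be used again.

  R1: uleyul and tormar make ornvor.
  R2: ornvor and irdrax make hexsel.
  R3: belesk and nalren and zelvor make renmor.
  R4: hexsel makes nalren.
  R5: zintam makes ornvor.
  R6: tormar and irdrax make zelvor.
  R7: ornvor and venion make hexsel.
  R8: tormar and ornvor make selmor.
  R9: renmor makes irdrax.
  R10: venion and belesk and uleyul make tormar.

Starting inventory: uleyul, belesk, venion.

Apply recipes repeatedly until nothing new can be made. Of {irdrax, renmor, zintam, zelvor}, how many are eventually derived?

irdrax would need renmor (R9), but renmor is never obtained.
renmor would need belesk, nalren, and zelvor (R3), but zelvor is never obtained.
No rule produces zintam, and it is not given.
zelvor would need tormar and irdrax (R6), but irdrax is never obtained.
None of the 4 are reached.

0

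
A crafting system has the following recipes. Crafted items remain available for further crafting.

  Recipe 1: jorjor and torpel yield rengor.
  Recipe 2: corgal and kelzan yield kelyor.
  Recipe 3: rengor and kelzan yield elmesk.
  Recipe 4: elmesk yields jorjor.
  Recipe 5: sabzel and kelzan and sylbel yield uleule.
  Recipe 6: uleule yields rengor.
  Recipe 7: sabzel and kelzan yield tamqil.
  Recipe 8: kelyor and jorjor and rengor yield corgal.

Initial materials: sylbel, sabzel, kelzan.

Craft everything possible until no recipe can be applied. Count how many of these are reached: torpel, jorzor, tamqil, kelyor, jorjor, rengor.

3

Using Recipe 5, sabzel, kelzan, and sylbel make uleule.
sabzel and kelzan → tamqil (Recipe 7).
uleule → rengor (Recipe 6).
rengor and kelzan → elmesk (Recipe 3).
Using Recipe 4, elmesk makes jorjor.
No rule produces torpel, and it is not given.
No rule produces jorzor, and it is not given.
tamqil: reached.
kelyor would need corgal and kelzan (Recipe 2), but corgal is never obtained.
jorjor: reached.
rengor: reached.
Reached: tamqil, jorjor, and rengor — 3 of the 6.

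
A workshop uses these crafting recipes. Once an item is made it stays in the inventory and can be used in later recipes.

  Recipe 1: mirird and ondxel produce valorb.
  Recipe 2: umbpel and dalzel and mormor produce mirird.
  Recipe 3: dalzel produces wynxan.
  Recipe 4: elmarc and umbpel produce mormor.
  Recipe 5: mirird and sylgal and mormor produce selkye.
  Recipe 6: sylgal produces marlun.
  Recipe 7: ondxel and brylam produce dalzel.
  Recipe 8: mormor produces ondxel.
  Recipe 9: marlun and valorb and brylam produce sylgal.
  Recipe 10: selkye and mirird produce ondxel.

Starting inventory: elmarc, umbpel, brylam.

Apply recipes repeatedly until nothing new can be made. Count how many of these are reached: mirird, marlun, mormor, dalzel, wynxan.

4

elmarc and umbpel → mormor (Recipe 4).
Using Recipe 8, mormor makes ondxel.
Using Recipe 7, ondxel and brylam make dalzel.
umbpel and dalzel and mormor → mirird (Recipe 2).
Using Recipe 3, dalzel makes wynxan.
mirird: reached.
marlun would need sylgal (Recipe 6), but sylgal is never obtained.
mormor: reached.
dalzel: reached.
wynxan: reached.
Reached: mirird, mormor, dalzel, and wynxan — 4 of the 5.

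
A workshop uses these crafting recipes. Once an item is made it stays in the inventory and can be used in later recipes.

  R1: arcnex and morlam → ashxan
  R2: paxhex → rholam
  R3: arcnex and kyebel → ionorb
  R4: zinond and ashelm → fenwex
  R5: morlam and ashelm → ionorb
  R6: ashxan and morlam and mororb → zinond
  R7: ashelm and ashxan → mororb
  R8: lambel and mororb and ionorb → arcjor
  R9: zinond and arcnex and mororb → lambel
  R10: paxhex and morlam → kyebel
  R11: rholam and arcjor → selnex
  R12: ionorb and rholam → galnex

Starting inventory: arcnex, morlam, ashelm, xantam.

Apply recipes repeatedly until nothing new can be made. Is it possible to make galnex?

No

galnex would need ionorb and rholam (R12), but rholam is never obtained.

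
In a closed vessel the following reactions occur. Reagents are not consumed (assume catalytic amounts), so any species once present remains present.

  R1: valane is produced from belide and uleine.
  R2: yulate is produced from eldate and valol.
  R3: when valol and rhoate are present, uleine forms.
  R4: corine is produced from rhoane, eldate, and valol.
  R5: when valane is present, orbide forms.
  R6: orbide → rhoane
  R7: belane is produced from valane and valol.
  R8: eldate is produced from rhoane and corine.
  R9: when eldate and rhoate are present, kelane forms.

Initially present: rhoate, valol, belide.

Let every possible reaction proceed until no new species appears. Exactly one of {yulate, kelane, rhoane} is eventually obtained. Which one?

rhoane

valol and rhoate present → uleine forms (R3).
belide and uleine present → valane forms (R1).
valane present → orbide forms (R5).
orbide present → rhoane forms (R6).
kelane would need eldate and rhoate (R9), but eldate never forms. yulate would need eldate and valol (R2), but eldate never forms.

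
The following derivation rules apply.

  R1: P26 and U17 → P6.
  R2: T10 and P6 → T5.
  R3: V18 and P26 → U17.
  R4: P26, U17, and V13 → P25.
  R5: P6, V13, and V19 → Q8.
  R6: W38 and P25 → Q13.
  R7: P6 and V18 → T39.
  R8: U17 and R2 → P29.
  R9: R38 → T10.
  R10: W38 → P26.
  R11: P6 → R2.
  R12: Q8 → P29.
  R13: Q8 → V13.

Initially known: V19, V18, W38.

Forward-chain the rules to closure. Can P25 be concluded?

No

P25 would need P26, U17, and V13 (R4), but V13 is never established.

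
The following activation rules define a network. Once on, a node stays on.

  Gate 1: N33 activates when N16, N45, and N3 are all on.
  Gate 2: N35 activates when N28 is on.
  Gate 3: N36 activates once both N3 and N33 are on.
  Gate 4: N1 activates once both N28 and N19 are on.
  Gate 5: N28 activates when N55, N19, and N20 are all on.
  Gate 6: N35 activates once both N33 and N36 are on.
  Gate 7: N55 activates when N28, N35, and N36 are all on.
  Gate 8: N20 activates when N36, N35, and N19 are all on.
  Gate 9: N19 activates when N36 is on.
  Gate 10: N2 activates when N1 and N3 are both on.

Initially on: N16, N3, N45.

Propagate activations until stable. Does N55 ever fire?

No

N55 would need N28, N35, and N36 (Gate 7), but N28 never turns on.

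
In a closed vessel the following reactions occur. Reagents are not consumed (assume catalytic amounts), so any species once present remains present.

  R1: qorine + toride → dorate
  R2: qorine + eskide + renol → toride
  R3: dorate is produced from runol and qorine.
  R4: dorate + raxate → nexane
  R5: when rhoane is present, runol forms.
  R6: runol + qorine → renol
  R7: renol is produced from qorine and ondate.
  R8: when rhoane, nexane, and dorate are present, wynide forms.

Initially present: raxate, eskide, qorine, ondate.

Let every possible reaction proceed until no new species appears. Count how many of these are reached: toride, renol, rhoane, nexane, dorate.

qorine and ondate present → renol forms (R7).
qorine, eskide, and renol present → toride forms (R2).
qorine and toride present → dorate forms (R1).
dorate and raxate present → nexane forms (R4).
toride: reached.
renol: reached.
No rule produces rhoane, and it is not given.
nexane: reached.
dorate: reached.
Reached: toride, renol, nexane, and dorate — 4 of the 5.

4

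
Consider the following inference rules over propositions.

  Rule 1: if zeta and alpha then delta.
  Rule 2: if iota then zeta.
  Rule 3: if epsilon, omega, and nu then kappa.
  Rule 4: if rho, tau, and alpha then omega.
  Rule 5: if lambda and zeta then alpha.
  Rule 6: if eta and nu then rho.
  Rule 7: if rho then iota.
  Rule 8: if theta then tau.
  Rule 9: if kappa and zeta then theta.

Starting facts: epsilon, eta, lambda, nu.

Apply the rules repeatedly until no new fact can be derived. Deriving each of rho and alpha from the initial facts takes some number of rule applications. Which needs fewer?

rho

rho: From eta and nu, Rule 6 gives rho. [1 rule application]
alpha: eta and nu hold, so rho follows (Rule 6). rho holds, so iota follows (Rule 7). From iota, Rule 2 gives zeta. From lambda and zeta, Rule 5 gives alpha. [4 rule applications]
rho needs fewer.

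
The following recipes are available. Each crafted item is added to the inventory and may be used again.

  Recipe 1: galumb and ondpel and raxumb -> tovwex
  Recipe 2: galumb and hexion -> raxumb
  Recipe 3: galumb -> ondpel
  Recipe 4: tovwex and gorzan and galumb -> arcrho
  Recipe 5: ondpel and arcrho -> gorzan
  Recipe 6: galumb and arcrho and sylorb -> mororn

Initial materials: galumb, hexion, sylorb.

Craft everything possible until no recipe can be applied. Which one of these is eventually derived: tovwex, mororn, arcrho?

galumb and hexion -> raxumb (Recipe 2).
galumb -> ondpel (Recipe 3).
galumb and ondpel and raxumb -> tovwex (Recipe 1).
mororn would need galumb, arcrho, and sylorb (Recipe 6), but arcrho is never obtained. arcrho would need tovwex, gorzan, and galumb (Recipe 4), but gorzan is never obtained.

tovwex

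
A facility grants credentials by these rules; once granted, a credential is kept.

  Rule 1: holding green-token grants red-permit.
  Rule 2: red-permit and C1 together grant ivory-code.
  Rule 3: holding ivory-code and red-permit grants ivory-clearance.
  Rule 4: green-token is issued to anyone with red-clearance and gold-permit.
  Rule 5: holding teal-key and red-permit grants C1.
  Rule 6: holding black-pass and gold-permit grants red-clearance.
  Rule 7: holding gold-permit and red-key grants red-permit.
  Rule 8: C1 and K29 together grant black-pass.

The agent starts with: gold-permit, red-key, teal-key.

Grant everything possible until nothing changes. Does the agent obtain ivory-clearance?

Yes

Holding gold-permit and red-key grants red-permit (Rule 7).
Holding teal-key and red-permit grants C1 (Rule 5).
Holding red-permit and C1 grants ivory-code (Rule 2).
Holding ivory-code and red-permit grants ivory-clearance (Rule 3).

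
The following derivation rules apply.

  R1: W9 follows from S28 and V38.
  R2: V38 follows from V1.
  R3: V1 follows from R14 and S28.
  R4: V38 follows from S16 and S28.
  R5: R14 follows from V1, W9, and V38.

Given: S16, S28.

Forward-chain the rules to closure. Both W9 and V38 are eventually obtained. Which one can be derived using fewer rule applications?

V38: From S16 and S28, R4 gives V38. [1 rule application]
W9: From S16 and S28, R4 gives V38. S28 and V38 hold, so W9 follows (R1). [2 rule applications]
V38 needs fewer.

V38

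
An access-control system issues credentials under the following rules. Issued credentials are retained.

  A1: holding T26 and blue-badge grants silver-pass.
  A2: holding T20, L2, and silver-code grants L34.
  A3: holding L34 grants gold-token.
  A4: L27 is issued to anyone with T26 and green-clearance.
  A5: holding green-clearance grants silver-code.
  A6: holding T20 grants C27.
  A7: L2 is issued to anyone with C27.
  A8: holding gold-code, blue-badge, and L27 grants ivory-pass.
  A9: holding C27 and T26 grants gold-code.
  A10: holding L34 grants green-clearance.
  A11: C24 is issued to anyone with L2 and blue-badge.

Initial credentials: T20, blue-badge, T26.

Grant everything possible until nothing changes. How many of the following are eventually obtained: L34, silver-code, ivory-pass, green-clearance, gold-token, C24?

1

Holding T20 grants C27 (A6).
Holding C27 grants L2 (A7).
Holding L2 and blue-badge grants C24 (A11).
L34 would need T20, L2, and silver-code (A2), but silver-code is never granted.
silver-code would need green-clearance (A5), but green-clearance is never granted.
ivory-pass would need gold-code, blue-badge, and L27 (A8), but L27 is never granted.
green-clearance would need L34 (A10), but L34 is never granted.
gold-token would need L34 (A3), but L34 is never granted.
C24: reached.
Reached: C24 — 1 of the 6.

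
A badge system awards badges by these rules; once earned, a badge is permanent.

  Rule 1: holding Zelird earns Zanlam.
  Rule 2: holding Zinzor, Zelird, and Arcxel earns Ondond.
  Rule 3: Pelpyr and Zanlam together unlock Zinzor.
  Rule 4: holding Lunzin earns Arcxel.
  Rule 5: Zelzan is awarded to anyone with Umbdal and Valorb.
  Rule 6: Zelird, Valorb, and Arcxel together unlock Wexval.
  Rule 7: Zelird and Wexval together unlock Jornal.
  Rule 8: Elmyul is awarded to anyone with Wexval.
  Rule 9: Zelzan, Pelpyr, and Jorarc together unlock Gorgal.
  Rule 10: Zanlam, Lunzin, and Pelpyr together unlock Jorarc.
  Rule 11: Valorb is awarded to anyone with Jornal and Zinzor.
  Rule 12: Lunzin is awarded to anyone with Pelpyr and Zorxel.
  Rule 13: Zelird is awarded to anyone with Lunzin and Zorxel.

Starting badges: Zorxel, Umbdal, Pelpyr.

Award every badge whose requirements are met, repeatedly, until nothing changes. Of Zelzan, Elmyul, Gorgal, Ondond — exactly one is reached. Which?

With Pelpyr and Zorxel, Lunzin is earned (Rule 12).
With Lunzin, Arcxel is earned (Rule 4).
With Lunzin and Zorxel, Zelird is earned (Rule 13).
With Zelird, Zanlam is earned (Rule 1).
With Pelpyr and Zanlam, Zinzor is earned (Rule 3).
With Zinzor, Zelird, and Arcxel, Ondond is earned (Rule 2).
Elmyul would need Wexval (Rule 8), but Wexval is never earned. Zelzan would need Umbdal and Valorb (Rule 5), but Valorb is never earned. Gorgal would need Zelzan, Pelpyr, and Jorarc (Rule 9), but Zelzan is never earned.

Ondond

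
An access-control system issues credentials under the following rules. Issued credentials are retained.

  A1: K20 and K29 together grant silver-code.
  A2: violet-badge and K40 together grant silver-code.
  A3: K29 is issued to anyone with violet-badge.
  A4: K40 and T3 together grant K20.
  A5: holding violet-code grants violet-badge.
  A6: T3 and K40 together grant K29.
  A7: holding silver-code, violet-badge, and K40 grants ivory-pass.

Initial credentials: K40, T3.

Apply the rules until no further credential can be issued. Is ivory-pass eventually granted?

No

ivory-pass would need silver-code, violet-badge, and K40 (A7), but violet-badge is never granted.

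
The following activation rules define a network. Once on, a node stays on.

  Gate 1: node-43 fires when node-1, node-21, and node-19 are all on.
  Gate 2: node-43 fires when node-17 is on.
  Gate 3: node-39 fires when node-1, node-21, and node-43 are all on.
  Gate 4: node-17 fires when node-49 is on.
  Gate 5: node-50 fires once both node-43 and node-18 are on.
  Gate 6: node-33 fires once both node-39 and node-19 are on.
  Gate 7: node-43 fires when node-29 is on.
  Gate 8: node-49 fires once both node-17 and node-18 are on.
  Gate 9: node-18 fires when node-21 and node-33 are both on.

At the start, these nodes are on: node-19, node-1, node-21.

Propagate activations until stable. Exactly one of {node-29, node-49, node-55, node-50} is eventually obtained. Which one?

Gate 1: node-1, node-21, and node-19 on → node-43 on.
Gate 3: node-1, node-21, and node-43 on → node-39 on.
node-39 and node-19 are on, so node-33 fires (Gate 6).
node-21 and node-33 are on, so node-18 fires (Gate 9).
node-43 and node-18 are on, so node-50 fires (Gate 5).
No rule produces node-55, and it is not given. node-49 would need node-17 and node-18 (Gate 8), but node-17 never turns on. No rule produces node-29, and it is not given.

node-50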